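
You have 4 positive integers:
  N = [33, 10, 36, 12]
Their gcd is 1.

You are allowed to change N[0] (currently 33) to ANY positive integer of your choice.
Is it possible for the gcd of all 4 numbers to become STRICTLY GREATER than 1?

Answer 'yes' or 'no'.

Current gcd = 1
gcd of all OTHER numbers (without N[0]=33): gcd([10, 36, 12]) = 2
The new gcd after any change is gcd(2, new_value).
This can be at most 2.
Since 2 > old gcd 1, the gcd CAN increase (e.g., set N[0] = 2).

Answer: yes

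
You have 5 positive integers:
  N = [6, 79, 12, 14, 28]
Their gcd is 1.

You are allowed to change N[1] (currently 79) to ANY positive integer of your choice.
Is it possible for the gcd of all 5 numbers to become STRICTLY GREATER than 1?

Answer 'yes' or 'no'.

Current gcd = 1
gcd of all OTHER numbers (without N[1]=79): gcd([6, 12, 14, 28]) = 2
The new gcd after any change is gcd(2, new_value).
This can be at most 2.
Since 2 > old gcd 1, the gcd CAN increase (e.g., set N[1] = 2).

Answer: yes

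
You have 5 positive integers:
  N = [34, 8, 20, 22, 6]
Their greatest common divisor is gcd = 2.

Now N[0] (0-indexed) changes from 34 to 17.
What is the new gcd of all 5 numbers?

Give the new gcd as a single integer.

Answer: 1

Derivation:
Numbers: [34, 8, 20, 22, 6], gcd = 2
Change: index 0, 34 -> 17
gcd of the OTHER numbers (without index 0): gcd([8, 20, 22, 6]) = 2
New gcd = gcd(g_others, new_val) = gcd(2, 17) = 1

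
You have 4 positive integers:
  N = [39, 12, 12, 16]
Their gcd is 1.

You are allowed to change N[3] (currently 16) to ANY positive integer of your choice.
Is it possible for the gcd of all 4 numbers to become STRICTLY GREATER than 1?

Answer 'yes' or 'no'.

Answer: yes

Derivation:
Current gcd = 1
gcd of all OTHER numbers (without N[3]=16): gcd([39, 12, 12]) = 3
The new gcd after any change is gcd(3, new_value).
This can be at most 3.
Since 3 > old gcd 1, the gcd CAN increase (e.g., set N[3] = 3).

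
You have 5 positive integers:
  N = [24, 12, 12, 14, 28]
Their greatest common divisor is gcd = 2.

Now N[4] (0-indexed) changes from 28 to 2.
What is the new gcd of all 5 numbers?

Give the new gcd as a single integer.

Answer: 2

Derivation:
Numbers: [24, 12, 12, 14, 28], gcd = 2
Change: index 4, 28 -> 2
gcd of the OTHER numbers (without index 4): gcd([24, 12, 12, 14]) = 2
New gcd = gcd(g_others, new_val) = gcd(2, 2) = 2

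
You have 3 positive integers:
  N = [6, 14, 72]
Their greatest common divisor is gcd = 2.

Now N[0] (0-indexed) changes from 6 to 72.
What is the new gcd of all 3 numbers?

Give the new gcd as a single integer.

Answer: 2

Derivation:
Numbers: [6, 14, 72], gcd = 2
Change: index 0, 6 -> 72
gcd of the OTHER numbers (without index 0): gcd([14, 72]) = 2
New gcd = gcd(g_others, new_val) = gcd(2, 72) = 2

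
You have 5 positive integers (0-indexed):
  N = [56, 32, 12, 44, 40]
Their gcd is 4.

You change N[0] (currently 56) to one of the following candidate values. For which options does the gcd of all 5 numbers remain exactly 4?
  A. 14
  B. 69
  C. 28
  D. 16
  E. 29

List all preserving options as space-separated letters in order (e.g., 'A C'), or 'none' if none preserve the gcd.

Answer: C D

Derivation:
Old gcd = 4; gcd of others (without N[0]) = 4
New gcd for candidate v: gcd(4, v). Preserves old gcd iff gcd(4, v) = 4.
  Option A: v=14, gcd(4,14)=2 -> changes
  Option B: v=69, gcd(4,69)=1 -> changes
  Option C: v=28, gcd(4,28)=4 -> preserves
  Option D: v=16, gcd(4,16)=4 -> preserves
  Option E: v=29, gcd(4,29)=1 -> changes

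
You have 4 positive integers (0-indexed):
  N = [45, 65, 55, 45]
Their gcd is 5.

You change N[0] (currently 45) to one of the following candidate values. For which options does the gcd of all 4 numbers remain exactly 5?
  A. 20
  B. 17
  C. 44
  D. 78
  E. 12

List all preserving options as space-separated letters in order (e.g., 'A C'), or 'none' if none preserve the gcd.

Answer: A

Derivation:
Old gcd = 5; gcd of others (without N[0]) = 5
New gcd for candidate v: gcd(5, v). Preserves old gcd iff gcd(5, v) = 5.
  Option A: v=20, gcd(5,20)=5 -> preserves
  Option B: v=17, gcd(5,17)=1 -> changes
  Option C: v=44, gcd(5,44)=1 -> changes
  Option D: v=78, gcd(5,78)=1 -> changes
  Option E: v=12, gcd(5,12)=1 -> changes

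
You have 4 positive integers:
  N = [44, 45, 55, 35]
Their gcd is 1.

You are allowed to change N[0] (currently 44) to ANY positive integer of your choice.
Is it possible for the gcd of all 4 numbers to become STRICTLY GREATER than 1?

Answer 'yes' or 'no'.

Answer: yes

Derivation:
Current gcd = 1
gcd of all OTHER numbers (without N[0]=44): gcd([45, 55, 35]) = 5
The new gcd after any change is gcd(5, new_value).
This can be at most 5.
Since 5 > old gcd 1, the gcd CAN increase (e.g., set N[0] = 5).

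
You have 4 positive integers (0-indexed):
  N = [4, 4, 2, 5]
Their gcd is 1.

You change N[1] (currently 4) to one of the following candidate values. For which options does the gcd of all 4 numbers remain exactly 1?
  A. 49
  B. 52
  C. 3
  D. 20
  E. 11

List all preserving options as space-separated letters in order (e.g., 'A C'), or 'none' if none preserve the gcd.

Answer: A B C D E

Derivation:
Old gcd = 1; gcd of others (without N[1]) = 1
New gcd for candidate v: gcd(1, v). Preserves old gcd iff gcd(1, v) = 1.
  Option A: v=49, gcd(1,49)=1 -> preserves
  Option B: v=52, gcd(1,52)=1 -> preserves
  Option C: v=3, gcd(1,3)=1 -> preserves
  Option D: v=20, gcd(1,20)=1 -> preserves
  Option E: v=11, gcd(1,11)=1 -> preserves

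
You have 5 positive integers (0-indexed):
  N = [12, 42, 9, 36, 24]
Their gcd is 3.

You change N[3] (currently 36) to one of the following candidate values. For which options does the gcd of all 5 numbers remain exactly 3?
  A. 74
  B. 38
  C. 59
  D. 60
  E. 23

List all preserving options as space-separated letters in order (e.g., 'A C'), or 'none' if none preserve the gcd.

Old gcd = 3; gcd of others (without N[3]) = 3
New gcd for candidate v: gcd(3, v). Preserves old gcd iff gcd(3, v) = 3.
  Option A: v=74, gcd(3,74)=1 -> changes
  Option B: v=38, gcd(3,38)=1 -> changes
  Option C: v=59, gcd(3,59)=1 -> changes
  Option D: v=60, gcd(3,60)=3 -> preserves
  Option E: v=23, gcd(3,23)=1 -> changes

Answer: D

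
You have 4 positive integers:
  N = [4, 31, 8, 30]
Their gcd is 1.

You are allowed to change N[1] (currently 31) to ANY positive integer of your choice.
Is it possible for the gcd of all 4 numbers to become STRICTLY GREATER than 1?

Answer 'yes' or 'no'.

Answer: yes

Derivation:
Current gcd = 1
gcd of all OTHER numbers (without N[1]=31): gcd([4, 8, 30]) = 2
The new gcd after any change is gcd(2, new_value).
This can be at most 2.
Since 2 > old gcd 1, the gcd CAN increase (e.g., set N[1] = 2).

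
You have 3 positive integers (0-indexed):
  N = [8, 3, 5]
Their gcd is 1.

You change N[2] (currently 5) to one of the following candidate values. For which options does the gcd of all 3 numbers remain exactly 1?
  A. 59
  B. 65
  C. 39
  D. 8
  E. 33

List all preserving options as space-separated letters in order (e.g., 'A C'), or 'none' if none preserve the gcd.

Answer: A B C D E

Derivation:
Old gcd = 1; gcd of others (without N[2]) = 1
New gcd for candidate v: gcd(1, v). Preserves old gcd iff gcd(1, v) = 1.
  Option A: v=59, gcd(1,59)=1 -> preserves
  Option B: v=65, gcd(1,65)=1 -> preserves
  Option C: v=39, gcd(1,39)=1 -> preserves
  Option D: v=8, gcd(1,8)=1 -> preserves
  Option E: v=33, gcd(1,33)=1 -> preserves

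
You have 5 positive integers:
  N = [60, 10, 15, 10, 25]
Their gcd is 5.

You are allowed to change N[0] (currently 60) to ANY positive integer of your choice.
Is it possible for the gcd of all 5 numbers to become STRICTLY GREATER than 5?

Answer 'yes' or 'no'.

Current gcd = 5
gcd of all OTHER numbers (without N[0]=60): gcd([10, 15, 10, 25]) = 5
The new gcd after any change is gcd(5, new_value).
This can be at most 5.
Since 5 = old gcd 5, the gcd can only stay the same or decrease.

Answer: no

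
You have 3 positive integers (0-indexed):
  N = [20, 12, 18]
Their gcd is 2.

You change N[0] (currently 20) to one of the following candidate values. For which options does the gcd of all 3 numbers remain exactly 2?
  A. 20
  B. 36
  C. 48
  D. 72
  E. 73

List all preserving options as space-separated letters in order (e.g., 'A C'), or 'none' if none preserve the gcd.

Answer: A

Derivation:
Old gcd = 2; gcd of others (without N[0]) = 6
New gcd for candidate v: gcd(6, v). Preserves old gcd iff gcd(6, v) = 2.
  Option A: v=20, gcd(6,20)=2 -> preserves
  Option B: v=36, gcd(6,36)=6 -> changes
  Option C: v=48, gcd(6,48)=6 -> changes
  Option D: v=72, gcd(6,72)=6 -> changes
  Option E: v=73, gcd(6,73)=1 -> changes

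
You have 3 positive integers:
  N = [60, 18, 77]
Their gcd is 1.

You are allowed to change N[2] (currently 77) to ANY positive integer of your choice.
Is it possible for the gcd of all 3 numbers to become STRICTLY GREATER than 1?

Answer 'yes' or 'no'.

Answer: yes

Derivation:
Current gcd = 1
gcd of all OTHER numbers (without N[2]=77): gcd([60, 18]) = 6
The new gcd after any change is gcd(6, new_value).
This can be at most 6.
Since 6 > old gcd 1, the gcd CAN increase (e.g., set N[2] = 6).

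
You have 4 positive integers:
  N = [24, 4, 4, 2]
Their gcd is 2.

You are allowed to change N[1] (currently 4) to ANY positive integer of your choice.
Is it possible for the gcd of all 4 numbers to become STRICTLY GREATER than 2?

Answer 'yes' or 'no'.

Answer: no

Derivation:
Current gcd = 2
gcd of all OTHER numbers (without N[1]=4): gcd([24, 4, 2]) = 2
The new gcd after any change is gcd(2, new_value).
This can be at most 2.
Since 2 = old gcd 2, the gcd can only stay the same or decrease.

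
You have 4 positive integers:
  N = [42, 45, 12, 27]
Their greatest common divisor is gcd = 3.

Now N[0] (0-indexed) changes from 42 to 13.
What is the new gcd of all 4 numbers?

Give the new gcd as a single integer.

Answer: 1

Derivation:
Numbers: [42, 45, 12, 27], gcd = 3
Change: index 0, 42 -> 13
gcd of the OTHER numbers (without index 0): gcd([45, 12, 27]) = 3
New gcd = gcd(g_others, new_val) = gcd(3, 13) = 1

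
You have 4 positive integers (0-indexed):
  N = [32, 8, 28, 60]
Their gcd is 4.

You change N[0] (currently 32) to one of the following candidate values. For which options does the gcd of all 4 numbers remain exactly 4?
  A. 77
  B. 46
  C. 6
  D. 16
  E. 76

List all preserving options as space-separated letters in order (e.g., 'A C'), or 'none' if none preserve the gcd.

Old gcd = 4; gcd of others (without N[0]) = 4
New gcd for candidate v: gcd(4, v). Preserves old gcd iff gcd(4, v) = 4.
  Option A: v=77, gcd(4,77)=1 -> changes
  Option B: v=46, gcd(4,46)=2 -> changes
  Option C: v=6, gcd(4,6)=2 -> changes
  Option D: v=16, gcd(4,16)=4 -> preserves
  Option E: v=76, gcd(4,76)=4 -> preserves

Answer: D E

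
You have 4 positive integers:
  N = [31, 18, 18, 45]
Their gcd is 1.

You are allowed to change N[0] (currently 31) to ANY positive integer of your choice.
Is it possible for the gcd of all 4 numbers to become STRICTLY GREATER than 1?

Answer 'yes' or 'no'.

Answer: yes

Derivation:
Current gcd = 1
gcd of all OTHER numbers (without N[0]=31): gcd([18, 18, 45]) = 9
The new gcd after any change is gcd(9, new_value).
This can be at most 9.
Since 9 > old gcd 1, the gcd CAN increase (e.g., set N[0] = 9).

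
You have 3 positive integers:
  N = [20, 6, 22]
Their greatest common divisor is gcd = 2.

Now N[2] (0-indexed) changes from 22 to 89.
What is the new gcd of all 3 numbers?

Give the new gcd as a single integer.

Answer: 1

Derivation:
Numbers: [20, 6, 22], gcd = 2
Change: index 2, 22 -> 89
gcd of the OTHER numbers (without index 2): gcd([20, 6]) = 2
New gcd = gcd(g_others, new_val) = gcd(2, 89) = 1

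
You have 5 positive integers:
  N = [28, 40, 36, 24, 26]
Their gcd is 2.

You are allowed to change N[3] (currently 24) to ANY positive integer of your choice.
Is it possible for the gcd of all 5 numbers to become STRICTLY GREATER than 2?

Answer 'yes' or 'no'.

Answer: no

Derivation:
Current gcd = 2
gcd of all OTHER numbers (without N[3]=24): gcd([28, 40, 36, 26]) = 2
The new gcd after any change is gcd(2, new_value).
This can be at most 2.
Since 2 = old gcd 2, the gcd can only stay the same or decrease.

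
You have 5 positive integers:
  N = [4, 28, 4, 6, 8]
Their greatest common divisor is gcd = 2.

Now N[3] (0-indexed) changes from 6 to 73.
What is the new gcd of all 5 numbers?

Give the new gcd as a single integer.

Numbers: [4, 28, 4, 6, 8], gcd = 2
Change: index 3, 6 -> 73
gcd of the OTHER numbers (without index 3): gcd([4, 28, 4, 8]) = 4
New gcd = gcd(g_others, new_val) = gcd(4, 73) = 1

Answer: 1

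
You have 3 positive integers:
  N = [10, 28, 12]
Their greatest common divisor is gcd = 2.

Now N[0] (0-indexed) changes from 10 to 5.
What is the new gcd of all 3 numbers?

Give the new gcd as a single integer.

Numbers: [10, 28, 12], gcd = 2
Change: index 0, 10 -> 5
gcd of the OTHER numbers (without index 0): gcd([28, 12]) = 4
New gcd = gcd(g_others, new_val) = gcd(4, 5) = 1

Answer: 1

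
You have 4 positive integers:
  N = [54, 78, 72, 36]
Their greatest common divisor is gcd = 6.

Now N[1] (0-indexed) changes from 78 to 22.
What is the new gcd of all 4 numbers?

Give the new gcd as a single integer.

Answer: 2

Derivation:
Numbers: [54, 78, 72, 36], gcd = 6
Change: index 1, 78 -> 22
gcd of the OTHER numbers (without index 1): gcd([54, 72, 36]) = 18
New gcd = gcd(g_others, new_val) = gcd(18, 22) = 2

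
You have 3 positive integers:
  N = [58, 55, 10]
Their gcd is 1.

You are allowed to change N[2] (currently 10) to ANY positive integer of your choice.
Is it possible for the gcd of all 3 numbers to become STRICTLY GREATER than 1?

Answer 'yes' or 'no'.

Current gcd = 1
gcd of all OTHER numbers (without N[2]=10): gcd([58, 55]) = 1
The new gcd after any change is gcd(1, new_value).
This can be at most 1.
Since 1 = old gcd 1, the gcd can only stay the same or decrease.

Answer: no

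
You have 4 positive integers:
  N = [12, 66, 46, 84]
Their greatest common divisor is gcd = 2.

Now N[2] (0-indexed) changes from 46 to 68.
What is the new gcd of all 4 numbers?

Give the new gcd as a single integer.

Numbers: [12, 66, 46, 84], gcd = 2
Change: index 2, 46 -> 68
gcd of the OTHER numbers (without index 2): gcd([12, 66, 84]) = 6
New gcd = gcd(g_others, new_val) = gcd(6, 68) = 2

Answer: 2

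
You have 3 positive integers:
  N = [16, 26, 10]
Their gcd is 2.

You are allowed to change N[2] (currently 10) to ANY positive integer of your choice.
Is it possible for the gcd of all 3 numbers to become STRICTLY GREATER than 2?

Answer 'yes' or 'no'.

Current gcd = 2
gcd of all OTHER numbers (without N[2]=10): gcd([16, 26]) = 2
The new gcd after any change is gcd(2, new_value).
This can be at most 2.
Since 2 = old gcd 2, the gcd can only stay the same or decrease.

Answer: no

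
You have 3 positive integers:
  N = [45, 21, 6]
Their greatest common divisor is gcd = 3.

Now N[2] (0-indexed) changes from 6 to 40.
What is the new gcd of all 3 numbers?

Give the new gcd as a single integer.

Numbers: [45, 21, 6], gcd = 3
Change: index 2, 6 -> 40
gcd of the OTHER numbers (without index 2): gcd([45, 21]) = 3
New gcd = gcd(g_others, new_val) = gcd(3, 40) = 1

Answer: 1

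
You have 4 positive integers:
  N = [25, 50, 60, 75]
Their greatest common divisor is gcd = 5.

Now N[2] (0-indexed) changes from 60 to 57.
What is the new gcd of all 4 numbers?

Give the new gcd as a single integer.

Numbers: [25, 50, 60, 75], gcd = 5
Change: index 2, 60 -> 57
gcd of the OTHER numbers (without index 2): gcd([25, 50, 75]) = 25
New gcd = gcd(g_others, new_val) = gcd(25, 57) = 1

Answer: 1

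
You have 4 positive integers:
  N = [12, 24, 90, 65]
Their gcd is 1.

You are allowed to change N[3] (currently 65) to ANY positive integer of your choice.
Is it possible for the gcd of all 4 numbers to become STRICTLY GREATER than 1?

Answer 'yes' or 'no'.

Answer: yes

Derivation:
Current gcd = 1
gcd of all OTHER numbers (without N[3]=65): gcd([12, 24, 90]) = 6
The new gcd after any change is gcd(6, new_value).
This can be at most 6.
Since 6 > old gcd 1, the gcd CAN increase (e.g., set N[3] = 6).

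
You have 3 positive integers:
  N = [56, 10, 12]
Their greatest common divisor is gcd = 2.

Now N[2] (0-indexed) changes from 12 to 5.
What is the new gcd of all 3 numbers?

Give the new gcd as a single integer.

Answer: 1

Derivation:
Numbers: [56, 10, 12], gcd = 2
Change: index 2, 12 -> 5
gcd of the OTHER numbers (without index 2): gcd([56, 10]) = 2
New gcd = gcd(g_others, new_val) = gcd(2, 5) = 1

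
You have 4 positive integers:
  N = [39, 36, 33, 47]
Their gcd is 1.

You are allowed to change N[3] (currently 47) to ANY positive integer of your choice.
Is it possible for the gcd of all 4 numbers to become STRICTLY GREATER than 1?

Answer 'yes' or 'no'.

Current gcd = 1
gcd of all OTHER numbers (without N[3]=47): gcd([39, 36, 33]) = 3
The new gcd after any change is gcd(3, new_value).
This can be at most 3.
Since 3 > old gcd 1, the gcd CAN increase (e.g., set N[3] = 3).

Answer: yes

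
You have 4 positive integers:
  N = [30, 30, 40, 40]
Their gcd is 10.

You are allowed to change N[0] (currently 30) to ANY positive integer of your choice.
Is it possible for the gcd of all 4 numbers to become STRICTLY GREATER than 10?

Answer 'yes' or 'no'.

Current gcd = 10
gcd of all OTHER numbers (without N[0]=30): gcd([30, 40, 40]) = 10
The new gcd after any change is gcd(10, new_value).
This can be at most 10.
Since 10 = old gcd 10, the gcd can only stay the same or decrease.

Answer: no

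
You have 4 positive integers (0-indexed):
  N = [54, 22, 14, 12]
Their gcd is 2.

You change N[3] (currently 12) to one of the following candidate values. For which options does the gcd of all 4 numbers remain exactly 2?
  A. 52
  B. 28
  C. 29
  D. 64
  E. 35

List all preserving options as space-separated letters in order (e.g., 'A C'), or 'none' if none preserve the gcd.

Answer: A B D

Derivation:
Old gcd = 2; gcd of others (without N[3]) = 2
New gcd for candidate v: gcd(2, v). Preserves old gcd iff gcd(2, v) = 2.
  Option A: v=52, gcd(2,52)=2 -> preserves
  Option B: v=28, gcd(2,28)=2 -> preserves
  Option C: v=29, gcd(2,29)=1 -> changes
  Option D: v=64, gcd(2,64)=2 -> preserves
  Option E: v=35, gcd(2,35)=1 -> changes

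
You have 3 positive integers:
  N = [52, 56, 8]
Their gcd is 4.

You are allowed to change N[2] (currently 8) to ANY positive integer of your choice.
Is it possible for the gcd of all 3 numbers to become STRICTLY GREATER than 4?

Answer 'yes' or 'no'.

Answer: no

Derivation:
Current gcd = 4
gcd of all OTHER numbers (without N[2]=8): gcd([52, 56]) = 4
The new gcd after any change is gcd(4, new_value).
This can be at most 4.
Since 4 = old gcd 4, the gcd can only stay the same or decrease.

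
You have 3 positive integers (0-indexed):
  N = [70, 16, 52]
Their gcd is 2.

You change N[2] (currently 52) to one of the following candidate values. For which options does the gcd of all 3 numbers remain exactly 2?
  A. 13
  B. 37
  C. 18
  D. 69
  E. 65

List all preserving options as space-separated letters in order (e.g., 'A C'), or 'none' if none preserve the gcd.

Old gcd = 2; gcd of others (without N[2]) = 2
New gcd for candidate v: gcd(2, v). Preserves old gcd iff gcd(2, v) = 2.
  Option A: v=13, gcd(2,13)=1 -> changes
  Option B: v=37, gcd(2,37)=1 -> changes
  Option C: v=18, gcd(2,18)=2 -> preserves
  Option D: v=69, gcd(2,69)=1 -> changes
  Option E: v=65, gcd(2,65)=1 -> changes

Answer: C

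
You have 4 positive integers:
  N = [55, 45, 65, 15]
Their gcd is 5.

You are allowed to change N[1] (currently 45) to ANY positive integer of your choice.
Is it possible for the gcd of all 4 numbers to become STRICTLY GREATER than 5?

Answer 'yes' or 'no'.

Current gcd = 5
gcd of all OTHER numbers (without N[1]=45): gcd([55, 65, 15]) = 5
The new gcd after any change is gcd(5, new_value).
This can be at most 5.
Since 5 = old gcd 5, the gcd can only stay the same or decrease.

Answer: no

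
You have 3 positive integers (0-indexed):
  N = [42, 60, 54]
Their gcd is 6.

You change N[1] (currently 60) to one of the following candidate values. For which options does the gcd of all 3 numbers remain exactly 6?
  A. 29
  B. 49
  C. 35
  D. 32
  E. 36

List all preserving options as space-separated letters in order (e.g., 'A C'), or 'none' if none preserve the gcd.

Answer: E

Derivation:
Old gcd = 6; gcd of others (without N[1]) = 6
New gcd for candidate v: gcd(6, v). Preserves old gcd iff gcd(6, v) = 6.
  Option A: v=29, gcd(6,29)=1 -> changes
  Option B: v=49, gcd(6,49)=1 -> changes
  Option C: v=35, gcd(6,35)=1 -> changes
  Option D: v=32, gcd(6,32)=2 -> changes
  Option E: v=36, gcd(6,36)=6 -> preserves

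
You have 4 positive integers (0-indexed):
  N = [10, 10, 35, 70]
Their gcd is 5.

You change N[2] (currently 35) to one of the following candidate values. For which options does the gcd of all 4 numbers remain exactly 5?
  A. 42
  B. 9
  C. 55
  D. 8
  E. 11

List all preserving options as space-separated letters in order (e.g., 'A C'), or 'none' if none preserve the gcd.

Old gcd = 5; gcd of others (without N[2]) = 10
New gcd for candidate v: gcd(10, v). Preserves old gcd iff gcd(10, v) = 5.
  Option A: v=42, gcd(10,42)=2 -> changes
  Option B: v=9, gcd(10,9)=1 -> changes
  Option C: v=55, gcd(10,55)=5 -> preserves
  Option D: v=8, gcd(10,8)=2 -> changes
  Option E: v=11, gcd(10,11)=1 -> changes

Answer: C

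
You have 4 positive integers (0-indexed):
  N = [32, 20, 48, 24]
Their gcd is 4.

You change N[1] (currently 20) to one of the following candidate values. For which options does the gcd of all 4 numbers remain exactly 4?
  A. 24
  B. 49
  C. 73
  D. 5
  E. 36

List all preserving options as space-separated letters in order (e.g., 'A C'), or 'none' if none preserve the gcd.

Answer: E

Derivation:
Old gcd = 4; gcd of others (without N[1]) = 8
New gcd for candidate v: gcd(8, v). Preserves old gcd iff gcd(8, v) = 4.
  Option A: v=24, gcd(8,24)=8 -> changes
  Option B: v=49, gcd(8,49)=1 -> changes
  Option C: v=73, gcd(8,73)=1 -> changes
  Option D: v=5, gcd(8,5)=1 -> changes
  Option E: v=36, gcd(8,36)=4 -> preserves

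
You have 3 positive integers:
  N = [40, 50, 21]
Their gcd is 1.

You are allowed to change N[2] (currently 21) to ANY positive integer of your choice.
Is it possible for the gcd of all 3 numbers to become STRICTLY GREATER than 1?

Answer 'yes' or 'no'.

Answer: yes

Derivation:
Current gcd = 1
gcd of all OTHER numbers (without N[2]=21): gcd([40, 50]) = 10
The new gcd after any change is gcd(10, new_value).
This can be at most 10.
Since 10 > old gcd 1, the gcd CAN increase (e.g., set N[2] = 10).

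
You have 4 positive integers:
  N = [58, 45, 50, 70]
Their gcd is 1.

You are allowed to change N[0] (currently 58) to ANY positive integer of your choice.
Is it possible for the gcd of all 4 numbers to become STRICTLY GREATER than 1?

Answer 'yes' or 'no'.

Current gcd = 1
gcd of all OTHER numbers (without N[0]=58): gcd([45, 50, 70]) = 5
The new gcd after any change is gcd(5, new_value).
This can be at most 5.
Since 5 > old gcd 1, the gcd CAN increase (e.g., set N[0] = 5).

Answer: yes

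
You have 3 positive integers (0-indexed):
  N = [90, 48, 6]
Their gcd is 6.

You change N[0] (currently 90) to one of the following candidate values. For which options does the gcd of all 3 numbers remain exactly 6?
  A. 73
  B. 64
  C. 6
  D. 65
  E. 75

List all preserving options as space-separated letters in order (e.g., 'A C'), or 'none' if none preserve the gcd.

Answer: C

Derivation:
Old gcd = 6; gcd of others (without N[0]) = 6
New gcd for candidate v: gcd(6, v). Preserves old gcd iff gcd(6, v) = 6.
  Option A: v=73, gcd(6,73)=1 -> changes
  Option B: v=64, gcd(6,64)=2 -> changes
  Option C: v=6, gcd(6,6)=6 -> preserves
  Option D: v=65, gcd(6,65)=1 -> changes
  Option E: v=75, gcd(6,75)=3 -> changes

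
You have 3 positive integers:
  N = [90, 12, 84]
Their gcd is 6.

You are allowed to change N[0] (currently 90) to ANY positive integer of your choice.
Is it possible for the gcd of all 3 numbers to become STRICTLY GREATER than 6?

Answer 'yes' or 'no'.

Current gcd = 6
gcd of all OTHER numbers (without N[0]=90): gcd([12, 84]) = 12
The new gcd after any change is gcd(12, new_value).
This can be at most 12.
Since 12 > old gcd 6, the gcd CAN increase (e.g., set N[0] = 12).

Answer: yes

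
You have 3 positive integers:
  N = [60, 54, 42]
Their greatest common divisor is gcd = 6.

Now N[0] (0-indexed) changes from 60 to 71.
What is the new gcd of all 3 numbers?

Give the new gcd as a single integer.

Answer: 1

Derivation:
Numbers: [60, 54, 42], gcd = 6
Change: index 0, 60 -> 71
gcd of the OTHER numbers (without index 0): gcd([54, 42]) = 6
New gcd = gcd(g_others, new_val) = gcd(6, 71) = 1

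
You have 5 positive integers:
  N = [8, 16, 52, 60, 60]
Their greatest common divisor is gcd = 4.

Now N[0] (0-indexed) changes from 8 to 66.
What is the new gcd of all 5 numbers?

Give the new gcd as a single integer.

Numbers: [8, 16, 52, 60, 60], gcd = 4
Change: index 0, 8 -> 66
gcd of the OTHER numbers (without index 0): gcd([16, 52, 60, 60]) = 4
New gcd = gcd(g_others, new_val) = gcd(4, 66) = 2

Answer: 2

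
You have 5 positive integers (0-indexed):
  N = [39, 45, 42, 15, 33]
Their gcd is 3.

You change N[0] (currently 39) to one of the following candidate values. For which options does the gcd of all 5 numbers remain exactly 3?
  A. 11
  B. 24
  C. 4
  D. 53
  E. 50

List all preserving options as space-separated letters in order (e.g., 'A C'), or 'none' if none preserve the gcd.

Old gcd = 3; gcd of others (without N[0]) = 3
New gcd for candidate v: gcd(3, v). Preserves old gcd iff gcd(3, v) = 3.
  Option A: v=11, gcd(3,11)=1 -> changes
  Option B: v=24, gcd(3,24)=3 -> preserves
  Option C: v=4, gcd(3,4)=1 -> changes
  Option D: v=53, gcd(3,53)=1 -> changes
  Option E: v=50, gcd(3,50)=1 -> changes

Answer: B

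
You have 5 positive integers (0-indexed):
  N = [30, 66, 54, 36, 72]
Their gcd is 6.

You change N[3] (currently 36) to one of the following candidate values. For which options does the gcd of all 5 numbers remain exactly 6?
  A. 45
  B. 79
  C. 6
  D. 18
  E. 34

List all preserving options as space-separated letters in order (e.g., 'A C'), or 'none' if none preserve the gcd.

Answer: C D

Derivation:
Old gcd = 6; gcd of others (without N[3]) = 6
New gcd for candidate v: gcd(6, v). Preserves old gcd iff gcd(6, v) = 6.
  Option A: v=45, gcd(6,45)=3 -> changes
  Option B: v=79, gcd(6,79)=1 -> changes
  Option C: v=6, gcd(6,6)=6 -> preserves
  Option D: v=18, gcd(6,18)=6 -> preserves
  Option E: v=34, gcd(6,34)=2 -> changes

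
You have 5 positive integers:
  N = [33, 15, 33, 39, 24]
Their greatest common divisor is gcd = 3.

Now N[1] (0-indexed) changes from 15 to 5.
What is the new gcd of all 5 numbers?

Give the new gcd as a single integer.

Numbers: [33, 15, 33, 39, 24], gcd = 3
Change: index 1, 15 -> 5
gcd of the OTHER numbers (without index 1): gcd([33, 33, 39, 24]) = 3
New gcd = gcd(g_others, new_val) = gcd(3, 5) = 1

Answer: 1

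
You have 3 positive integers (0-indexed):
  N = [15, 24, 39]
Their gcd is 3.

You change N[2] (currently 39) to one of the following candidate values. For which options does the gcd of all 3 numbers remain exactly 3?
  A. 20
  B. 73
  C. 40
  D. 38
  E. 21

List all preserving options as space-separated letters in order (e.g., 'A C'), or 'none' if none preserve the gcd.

Answer: E

Derivation:
Old gcd = 3; gcd of others (without N[2]) = 3
New gcd for candidate v: gcd(3, v). Preserves old gcd iff gcd(3, v) = 3.
  Option A: v=20, gcd(3,20)=1 -> changes
  Option B: v=73, gcd(3,73)=1 -> changes
  Option C: v=40, gcd(3,40)=1 -> changes
  Option D: v=38, gcd(3,38)=1 -> changes
  Option E: v=21, gcd(3,21)=3 -> preserves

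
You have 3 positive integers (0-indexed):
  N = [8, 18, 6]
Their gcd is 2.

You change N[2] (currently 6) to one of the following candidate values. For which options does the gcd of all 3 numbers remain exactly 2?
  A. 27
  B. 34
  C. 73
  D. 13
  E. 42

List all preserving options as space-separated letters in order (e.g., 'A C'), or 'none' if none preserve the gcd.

Answer: B E

Derivation:
Old gcd = 2; gcd of others (without N[2]) = 2
New gcd for candidate v: gcd(2, v). Preserves old gcd iff gcd(2, v) = 2.
  Option A: v=27, gcd(2,27)=1 -> changes
  Option B: v=34, gcd(2,34)=2 -> preserves
  Option C: v=73, gcd(2,73)=1 -> changes
  Option D: v=13, gcd(2,13)=1 -> changes
  Option E: v=42, gcd(2,42)=2 -> preserves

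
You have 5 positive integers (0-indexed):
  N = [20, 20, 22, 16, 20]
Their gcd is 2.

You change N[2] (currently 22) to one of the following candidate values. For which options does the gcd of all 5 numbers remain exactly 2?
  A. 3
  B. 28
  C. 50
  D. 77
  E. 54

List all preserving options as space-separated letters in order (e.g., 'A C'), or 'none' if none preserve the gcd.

Old gcd = 2; gcd of others (without N[2]) = 4
New gcd for candidate v: gcd(4, v). Preserves old gcd iff gcd(4, v) = 2.
  Option A: v=3, gcd(4,3)=1 -> changes
  Option B: v=28, gcd(4,28)=4 -> changes
  Option C: v=50, gcd(4,50)=2 -> preserves
  Option D: v=77, gcd(4,77)=1 -> changes
  Option E: v=54, gcd(4,54)=2 -> preserves

Answer: C E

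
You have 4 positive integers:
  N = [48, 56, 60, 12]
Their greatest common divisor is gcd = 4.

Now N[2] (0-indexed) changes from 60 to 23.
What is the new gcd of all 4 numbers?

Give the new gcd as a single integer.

Numbers: [48, 56, 60, 12], gcd = 4
Change: index 2, 60 -> 23
gcd of the OTHER numbers (without index 2): gcd([48, 56, 12]) = 4
New gcd = gcd(g_others, new_val) = gcd(4, 23) = 1

Answer: 1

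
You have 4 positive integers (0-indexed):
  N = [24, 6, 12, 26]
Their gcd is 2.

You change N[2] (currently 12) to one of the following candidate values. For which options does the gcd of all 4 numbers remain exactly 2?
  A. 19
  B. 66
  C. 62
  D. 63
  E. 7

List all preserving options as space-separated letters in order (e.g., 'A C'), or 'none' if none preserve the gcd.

Answer: B C

Derivation:
Old gcd = 2; gcd of others (without N[2]) = 2
New gcd for candidate v: gcd(2, v). Preserves old gcd iff gcd(2, v) = 2.
  Option A: v=19, gcd(2,19)=1 -> changes
  Option B: v=66, gcd(2,66)=2 -> preserves
  Option C: v=62, gcd(2,62)=2 -> preserves
  Option D: v=63, gcd(2,63)=1 -> changes
  Option E: v=7, gcd(2,7)=1 -> changes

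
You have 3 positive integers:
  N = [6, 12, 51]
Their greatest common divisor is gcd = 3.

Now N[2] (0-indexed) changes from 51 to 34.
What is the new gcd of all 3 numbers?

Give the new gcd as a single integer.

Answer: 2

Derivation:
Numbers: [6, 12, 51], gcd = 3
Change: index 2, 51 -> 34
gcd of the OTHER numbers (without index 2): gcd([6, 12]) = 6
New gcd = gcd(g_others, new_val) = gcd(6, 34) = 2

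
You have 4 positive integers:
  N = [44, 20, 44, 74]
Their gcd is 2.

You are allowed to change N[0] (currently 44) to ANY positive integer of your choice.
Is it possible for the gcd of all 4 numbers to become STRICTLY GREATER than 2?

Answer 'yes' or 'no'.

Current gcd = 2
gcd of all OTHER numbers (without N[0]=44): gcd([20, 44, 74]) = 2
The new gcd after any change is gcd(2, new_value).
This can be at most 2.
Since 2 = old gcd 2, the gcd can only stay the same or decrease.

Answer: no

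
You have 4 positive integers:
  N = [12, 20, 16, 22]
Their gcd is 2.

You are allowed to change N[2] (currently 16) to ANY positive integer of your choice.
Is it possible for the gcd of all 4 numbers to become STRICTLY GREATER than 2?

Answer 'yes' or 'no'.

Current gcd = 2
gcd of all OTHER numbers (without N[2]=16): gcd([12, 20, 22]) = 2
The new gcd after any change is gcd(2, new_value).
This can be at most 2.
Since 2 = old gcd 2, the gcd can only stay the same or decrease.

Answer: no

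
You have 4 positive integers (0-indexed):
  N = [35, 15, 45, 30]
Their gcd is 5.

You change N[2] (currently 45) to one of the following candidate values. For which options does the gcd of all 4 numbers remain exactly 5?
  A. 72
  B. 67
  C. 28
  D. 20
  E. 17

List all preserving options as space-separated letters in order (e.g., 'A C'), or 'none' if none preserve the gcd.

Answer: D

Derivation:
Old gcd = 5; gcd of others (without N[2]) = 5
New gcd for candidate v: gcd(5, v). Preserves old gcd iff gcd(5, v) = 5.
  Option A: v=72, gcd(5,72)=1 -> changes
  Option B: v=67, gcd(5,67)=1 -> changes
  Option C: v=28, gcd(5,28)=1 -> changes
  Option D: v=20, gcd(5,20)=5 -> preserves
  Option E: v=17, gcd(5,17)=1 -> changes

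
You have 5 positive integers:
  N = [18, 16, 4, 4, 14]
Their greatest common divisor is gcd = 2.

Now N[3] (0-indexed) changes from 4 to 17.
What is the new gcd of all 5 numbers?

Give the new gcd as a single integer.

Numbers: [18, 16, 4, 4, 14], gcd = 2
Change: index 3, 4 -> 17
gcd of the OTHER numbers (without index 3): gcd([18, 16, 4, 14]) = 2
New gcd = gcd(g_others, new_val) = gcd(2, 17) = 1

Answer: 1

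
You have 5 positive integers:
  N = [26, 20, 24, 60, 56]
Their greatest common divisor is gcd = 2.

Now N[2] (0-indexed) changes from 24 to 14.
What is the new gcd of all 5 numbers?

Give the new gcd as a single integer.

Answer: 2

Derivation:
Numbers: [26, 20, 24, 60, 56], gcd = 2
Change: index 2, 24 -> 14
gcd of the OTHER numbers (without index 2): gcd([26, 20, 60, 56]) = 2
New gcd = gcd(g_others, new_val) = gcd(2, 14) = 2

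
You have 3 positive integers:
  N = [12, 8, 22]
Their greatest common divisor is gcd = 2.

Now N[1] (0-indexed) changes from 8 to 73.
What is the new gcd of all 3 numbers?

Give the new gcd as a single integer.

Numbers: [12, 8, 22], gcd = 2
Change: index 1, 8 -> 73
gcd of the OTHER numbers (without index 1): gcd([12, 22]) = 2
New gcd = gcd(g_others, new_val) = gcd(2, 73) = 1

Answer: 1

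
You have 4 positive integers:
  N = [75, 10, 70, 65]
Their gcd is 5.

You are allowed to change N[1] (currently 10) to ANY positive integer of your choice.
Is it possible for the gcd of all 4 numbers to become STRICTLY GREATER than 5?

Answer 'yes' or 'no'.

Answer: no

Derivation:
Current gcd = 5
gcd of all OTHER numbers (without N[1]=10): gcd([75, 70, 65]) = 5
The new gcd after any change is gcd(5, new_value).
This can be at most 5.
Since 5 = old gcd 5, the gcd can only stay the same or decrease.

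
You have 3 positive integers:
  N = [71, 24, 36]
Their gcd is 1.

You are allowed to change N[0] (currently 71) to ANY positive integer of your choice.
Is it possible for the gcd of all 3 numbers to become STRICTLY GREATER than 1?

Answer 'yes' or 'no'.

Current gcd = 1
gcd of all OTHER numbers (without N[0]=71): gcd([24, 36]) = 12
The new gcd after any change is gcd(12, new_value).
This can be at most 12.
Since 12 > old gcd 1, the gcd CAN increase (e.g., set N[0] = 12).

Answer: yes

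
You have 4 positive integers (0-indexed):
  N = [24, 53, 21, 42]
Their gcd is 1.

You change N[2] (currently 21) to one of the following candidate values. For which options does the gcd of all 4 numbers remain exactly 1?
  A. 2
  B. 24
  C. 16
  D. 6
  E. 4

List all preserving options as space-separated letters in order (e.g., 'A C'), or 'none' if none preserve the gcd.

Answer: A B C D E

Derivation:
Old gcd = 1; gcd of others (without N[2]) = 1
New gcd for candidate v: gcd(1, v). Preserves old gcd iff gcd(1, v) = 1.
  Option A: v=2, gcd(1,2)=1 -> preserves
  Option B: v=24, gcd(1,24)=1 -> preserves
  Option C: v=16, gcd(1,16)=1 -> preserves
  Option D: v=6, gcd(1,6)=1 -> preserves
  Option E: v=4, gcd(1,4)=1 -> preserves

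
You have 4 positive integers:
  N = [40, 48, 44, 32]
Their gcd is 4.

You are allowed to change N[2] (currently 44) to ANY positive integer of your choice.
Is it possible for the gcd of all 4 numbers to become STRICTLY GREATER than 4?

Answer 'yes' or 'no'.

Answer: yes

Derivation:
Current gcd = 4
gcd of all OTHER numbers (without N[2]=44): gcd([40, 48, 32]) = 8
The new gcd after any change is gcd(8, new_value).
This can be at most 8.
Since 8 > old gcd 4, the gcd CAN increase (e.g., set N[2] = 8).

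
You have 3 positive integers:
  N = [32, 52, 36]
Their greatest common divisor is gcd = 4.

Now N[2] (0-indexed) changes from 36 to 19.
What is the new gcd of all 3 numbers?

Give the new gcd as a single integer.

Answer: 1

Derivation:
Numbers: [32, 52, 36], gcd = 4
Change: index 2, 36 -> 19
gcd of the OTHER numbers (without index 2): gcd([32, 52]) = 4
New gcd = gcd(g_others, new_val) = gcd(4, 19) = 1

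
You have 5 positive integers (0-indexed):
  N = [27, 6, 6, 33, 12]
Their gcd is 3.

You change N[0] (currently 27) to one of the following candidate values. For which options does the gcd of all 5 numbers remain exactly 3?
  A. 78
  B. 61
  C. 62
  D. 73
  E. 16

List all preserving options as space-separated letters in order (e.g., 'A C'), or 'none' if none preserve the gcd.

Old gcd = 3; gcd of others (without N[0]) = 3
New gcd for candidate v: gcd(3, v). Preserves old gcd iff gcd(3, v) = 3.
  Option A: v=78, gcd(3,78)=3 -> preserves
  Option B: v=61, gcd(3,61)=1 -> changes
  Option C: v=62, gcd(3,62)=1 -> changes
  Option D: v=73, gcd(3,73)=1 -> changes
  Option E: v=16, gcd(3,16)=1 -> changes

Answer: A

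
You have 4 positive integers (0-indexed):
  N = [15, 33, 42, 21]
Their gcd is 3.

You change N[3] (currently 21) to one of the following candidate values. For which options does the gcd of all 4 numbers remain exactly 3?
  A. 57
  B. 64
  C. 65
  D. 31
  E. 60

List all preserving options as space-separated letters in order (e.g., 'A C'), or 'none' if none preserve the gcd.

Answer: A E

Derivation:
Old gcd = 3; gcd of others (without N[3]) = 3
New gcd for candidate v: gcd(3, v). Preserves old gcd iff gcd(3, v) = 3.
  Option A: v=57, gcd(3,57)=3 -> preserves
  Option B: v=64, gcd(3,64)=1 -> changes
  Option C: v=65, gcd(3,65)=1 -> changes
  Option D: v=31, gcd(3,31)=1 -> changes
  Option E: v=60, gcd(3,60)=3 -> preserves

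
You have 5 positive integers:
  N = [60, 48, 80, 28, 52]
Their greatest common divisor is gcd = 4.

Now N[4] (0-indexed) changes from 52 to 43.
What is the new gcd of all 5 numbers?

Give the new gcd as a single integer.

Answer: 1

Derivation:
Numbers: [60, 48, 80, 28, 52], gcd = 4
Change: index 4, 52 -> 43
gcd of the OTHER numbers (without index 4): gcd([60, 48, 80, 28]) = 4
New gcd = gcd(g_others, new_val) = gcd(4, 43) = 1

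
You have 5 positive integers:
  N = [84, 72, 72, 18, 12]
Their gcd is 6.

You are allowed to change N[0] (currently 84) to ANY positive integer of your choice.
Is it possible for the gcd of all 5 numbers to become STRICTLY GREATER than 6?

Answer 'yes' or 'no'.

Current gcd = 6
gcd of all OTHER numbers (without N[0]=84): gcd([72, 72, 18, 12]) = 6
The new gcd after any change is gcd(6, new_value).
This can be at most 6.
Since 6 = old gcd 6, the gcd can only stay the same or decrease.

Answer: no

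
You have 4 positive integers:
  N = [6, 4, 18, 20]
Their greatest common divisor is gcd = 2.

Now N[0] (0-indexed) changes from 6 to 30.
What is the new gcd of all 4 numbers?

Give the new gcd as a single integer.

Numbers: [6, 4, 18, 20], gcd = 2
Change: index 0, 6 -> 30
gcd of the OTHER numbers (without index 0): gcd([4, 18, 20]) = 2
New gcd = gcd(g_others, new_val) = gcd(2, 30) = 2

Answer: 2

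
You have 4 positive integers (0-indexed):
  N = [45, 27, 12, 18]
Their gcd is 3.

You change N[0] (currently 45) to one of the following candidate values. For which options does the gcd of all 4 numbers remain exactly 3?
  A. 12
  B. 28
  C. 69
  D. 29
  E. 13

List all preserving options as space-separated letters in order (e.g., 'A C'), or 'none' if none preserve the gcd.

Old gcd = 3; gcd of others (without N[0]) = 3
New gcd for candidate v: gcd(3, v). Preserves old gcd iff gcd(3, v) = 3.
  Option A: v=12, gcd(3,12)=3 -> preserves
  Option B: v=28, gcd(3,28)=1 -> changes
  Option C: v=69, gcd(3,69)=3 -> preserves
  Option D: v=29, gcd(3,29)=1 -> changes
  Option E: v=13, gcd(3,13)=1 -> changes

Answer: A C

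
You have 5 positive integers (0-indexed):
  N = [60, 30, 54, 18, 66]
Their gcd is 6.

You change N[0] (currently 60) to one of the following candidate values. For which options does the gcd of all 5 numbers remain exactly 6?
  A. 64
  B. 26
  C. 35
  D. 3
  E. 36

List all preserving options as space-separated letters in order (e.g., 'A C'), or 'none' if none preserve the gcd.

Answer: E

Derivation:
Old gcd = 6; gcd of others (without N[0]) = 6
New gcd for candidate v: gcd(6, v). Preserves old gcd iff gcd(6, v) = 6.
  Option A: v=64, gcd(6,64)=2 -> changes
  Option B: v=26, gcd(6,26)=2 -> changes
  Option C: v=35, gcd(6,35)=1 -> changes
  Option D: v=3, gcd(6,3)=3 -> changes
  Option E: v=36, gcd(6,36)=6 -> preserves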